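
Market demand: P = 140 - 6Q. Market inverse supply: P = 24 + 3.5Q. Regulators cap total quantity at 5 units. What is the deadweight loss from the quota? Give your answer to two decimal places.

Unrestricted equilibrium: Q* = (140 - 24)/(6 + 3.5) = 12.2105.
At Q = 5 the demand price is 140 - 6(5) = 110 and the supply price is 24 + 3.5(5) = 41.5.
Deadweight loss is the triangle between the curves from 5 to 12.2105: (1/2)(110 - 41.5)(12.2105 - 5) = 246.9605.

246.96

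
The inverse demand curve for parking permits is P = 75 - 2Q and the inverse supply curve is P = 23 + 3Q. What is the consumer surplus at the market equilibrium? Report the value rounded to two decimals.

Setting demand equal to supply, 52 = 5Q, so Q* = 10.4 and P* = 54.2.
Consumer surplus is the triangle under demand above P*: (1/2)(10.4)(75 - 54.2) = (1/2)(10.4)(20.8) = 108.16.

108.16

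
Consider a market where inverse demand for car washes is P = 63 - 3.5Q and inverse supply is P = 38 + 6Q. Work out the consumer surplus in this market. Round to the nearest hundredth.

12.12

Set 63 - 3.5Q = 38 + 6Q, which gives 25 = 9.5Q, so Q* = 2.6316 and P* = 63 - 3.5(2.6316) = 53.7895.
The demand choke price is 63, so CS = (1/2)(Q*)(63 - P*) = (1/2)(2.6316)(9.2105) = 12.1191.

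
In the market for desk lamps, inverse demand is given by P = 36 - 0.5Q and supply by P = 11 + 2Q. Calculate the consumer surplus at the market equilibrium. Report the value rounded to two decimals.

Set 36 - 0.5Q = 11 + 2Q, which gives 25 = 2.5Q, so Q* = 10 and P* = 36 - 0.5(10) = 31.
The demand choke price is 36, so CS = (1/2)(Q*)(36 - P*) = (1/2)(10)(5) = 25.

25.00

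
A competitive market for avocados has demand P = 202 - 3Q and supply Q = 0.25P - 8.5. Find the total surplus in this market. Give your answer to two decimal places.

2016.00

Rewriting supply in inverse form: P = 34 + 4Q.
Setting demand equal to supply, 168 = 7Q, so Q* = 24 and P* = 130.
Total surplus is the full triangle between the curves from 0 to Q*: (1/2)(24)(202 - 34) = 2016.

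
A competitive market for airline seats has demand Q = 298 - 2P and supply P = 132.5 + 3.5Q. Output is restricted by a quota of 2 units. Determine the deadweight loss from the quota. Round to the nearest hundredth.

Rewriting demand in inverse form: P = 149 - 0.5Q.
Without the quota, 149 - 0.5Q = 132.5 + 3.5Q gives Q* = 4.125.
At Q = 2 the demand price is 149 - 0.5(2) = 148 and the supply price is 132.5 + 3.5(2) = 139.5.
Deadweight loss is the triangle between the curves from 2 to 4.125: (1/2)(148 - 139.5)(4.125 - 2) = 9.0312.

9.03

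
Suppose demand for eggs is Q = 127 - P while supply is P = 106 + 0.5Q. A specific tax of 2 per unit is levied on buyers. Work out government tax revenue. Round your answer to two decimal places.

25.33

Rewriting demand in inverse form: P = 127 - Q.
Without the tax, 127 - Q = 106 + 0.5Q so Q* = 14 and P* = 113.
With the tax, buyers' net willingness to pay falls by 2: (127 - 2) - Q = 106 + 0.5Q, so Q_t = 12.6667. Buyers pay P_b = 114.3333; sellers receive P_s = P_b - 2 = 112.3333.
Revenue is the tax times quantity traded: 2 x 12.6667 = 25.3333.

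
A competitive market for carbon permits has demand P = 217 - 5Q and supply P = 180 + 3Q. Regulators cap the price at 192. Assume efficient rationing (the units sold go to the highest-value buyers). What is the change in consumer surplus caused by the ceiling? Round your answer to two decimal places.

6.52

Without the control, 217 - 5Q = 180 + 3Q so Q* = 4.625 and P* = 193.875.
At P = 192, sellers supply (192 - 180)/3 = 4 while buyers want more, so the quantity traded is 4 at price 192.
CS goes from (1/2)(4.625)(23.125) = 53.4766 to 60 (computed as (217 - 192)(4) - (1/2)(5)(4)^2), a change of 6.5234.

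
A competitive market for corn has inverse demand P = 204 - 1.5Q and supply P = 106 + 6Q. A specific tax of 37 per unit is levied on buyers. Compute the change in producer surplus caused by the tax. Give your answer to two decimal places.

Pre-tax equilibrium: 204 - 1.5Q = 106 + 6Q gives Q* = 13.0667, P* = 184.4.
With the tax, buyers' net willingness to pay falls by 37: (204 - 37) - 1.5Q = 106 + 6Q, so Q_t = 8.1333. Buyers pay P_b = 191.8; sellers receive P_s = P_b - 37 = 154.8.
Producers lose the trapezoid between P_s and P* out to Q_t plus the triangle from Q_t to Q*: change in PS = 198.4533 - 512.2133 = -313.76.

-313.76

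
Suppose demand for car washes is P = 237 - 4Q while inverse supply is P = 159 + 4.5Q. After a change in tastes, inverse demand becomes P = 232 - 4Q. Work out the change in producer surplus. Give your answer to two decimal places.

Initial equilibrium: Q_0 = 9.1765, P_0 = 200.2941; CS_0 = (1/2)(9.1765)(36.7059) = 168.4152, PS_0 = (1/2)(9.1765)(41.2941) = 189.4671.
New equilibrium: 232 - 4Q = 159 + 4.5Q gives Q_1 = 8.5882, P_1 = 197.6471; CS_1 = 147.5156, PS_1 = 165.955.
Change in producer surplus = 165.955 - 189.4671 = -23.5121.

-23.51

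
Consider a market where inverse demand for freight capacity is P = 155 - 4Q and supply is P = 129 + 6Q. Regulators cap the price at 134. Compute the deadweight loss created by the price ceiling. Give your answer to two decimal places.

Free-market equilibrium: 155 - 4Q = 129 + 6Q gives Q* = 2.6, P* = 144.6.
At the ceiling price 134, quantity supplied is (134 - 129)/6 = 0.8333; supply is the short side, so Q = 0.8333 trades at P = 134.
At Q = 0.8333 the demand price is 151.6667 and the supply price is 134. Deadweight loss is the triangle between the curves from 0.8333 to 2.6: (1/2)(151.6667 - 134)(2.6 - 0.8333) = 15.6056.

15.61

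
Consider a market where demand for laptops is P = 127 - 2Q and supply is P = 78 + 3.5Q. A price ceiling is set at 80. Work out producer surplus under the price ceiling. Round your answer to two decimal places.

0.57

Free-market equilibrium: 127 - 2Q = 78 + 3.5Q gives Q* = 8.9091, P* = 109.1818.
At the ceiling price 80, quantity supplied is (80 - 78)/3.5 = 0.5714; supply is the short side, so Q = 0.5714 trades at P = 80.
PS is the triangle above supply below 80: (1/2)(0.5714)(80 - 78) = 0.5714.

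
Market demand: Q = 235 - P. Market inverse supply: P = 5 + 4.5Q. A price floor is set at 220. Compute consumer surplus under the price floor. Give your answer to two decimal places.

Rewriting demand in inverse form: P = 235 - Q.
Without the control, 235 - Q = 5 + 4.5Q so Q* = 41.8182 and P* = 193.1818.
At the floor price 220, quantity demanded is (235 - 220)/1 = 15; demand is the short side, so Q = 15 trades at P = 220.
CS is the triangle under demand above 220: (1/2)(15)(235 - 220) = 112.5.

112.50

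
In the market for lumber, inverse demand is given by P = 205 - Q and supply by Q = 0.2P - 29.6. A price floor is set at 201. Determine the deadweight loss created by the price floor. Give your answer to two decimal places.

90.75

Rewriting supply in inverse form: P = 148 + 5Q.
Free-market equilibrium: 205 - Q = 148 + 5Q gives Q* = 9.5, P* = 195.5.
At the floor price 201, quantity demanded is (205 - 201)/1 = 4; demand is the short side, so Q = 4 trades at P = 201.
At Q = 4 the demand price is 201 and the supply price is 168. Deadweight loss is the triangle between the curves from 4 to 9.5: (1/2)(201 - 168)(9.5 - 4) = 90.75.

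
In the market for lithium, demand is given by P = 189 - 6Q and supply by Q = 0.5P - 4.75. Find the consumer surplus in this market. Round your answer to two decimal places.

1510.32

Rewriting supply in inverse form: P = 9.5 + 2Q.
Setting demand equal to supply, 179.5 = 8Q, so Q* = 22.4375 and P* = 54.375.
CS is the area between the demand curve and P* from 0 to Q*: (1/2)(22.4375)(134.625) = 1510.3242.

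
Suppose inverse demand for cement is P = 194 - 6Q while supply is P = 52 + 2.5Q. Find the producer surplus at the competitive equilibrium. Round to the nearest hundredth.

348.86

Set 194 - 6Q = 52 + 2.5Q, which gives 142 = 8.5Q, so Q* = 16.7059 and P* = 194 - 6(16.7059) = 93.7647.
The supply curve's price intercept is 52, so PS = (1/2)(Q*)(P* - 52) = (1/2)(16.7059)(41.7647) = 348.8581.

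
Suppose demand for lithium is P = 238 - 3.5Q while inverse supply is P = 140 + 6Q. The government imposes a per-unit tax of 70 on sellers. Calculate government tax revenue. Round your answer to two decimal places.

Without the tax, 238 - 3.5Q = 140 + 6Q so Q* = 10.3158 and P* = 201.8947.
With the tax, sellers need 70 more per unit: 238 - 3.5Q = 140 + 6Q + 70, so Q_t = 2.9474. Buyers pay P_b = 227.6842; sellers receive P_s = P_b - 70 = 157.6842.
Revenue is the tax times quantity traded: 70 x 2.9474 = 206.3158.

206.32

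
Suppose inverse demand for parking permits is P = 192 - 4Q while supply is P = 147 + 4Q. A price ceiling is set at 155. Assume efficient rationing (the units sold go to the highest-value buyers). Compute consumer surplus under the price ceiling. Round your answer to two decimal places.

Free-market equilibrium: 192 - 4Q = 147 + 4Q gives Q* = 5.625, P* = 169.5.
At the ceiling price 155, quantity supplied is (155 - 147)/4 = 2; supply is the short side, so Q = 2 trades at P = 155.
The demand price at Q = 2 is 184. CS is the trapezoid between demand and 155 over [0, 2]: (1/2)[(192 - 155) + (184 - 155)](2) = 66.

66.00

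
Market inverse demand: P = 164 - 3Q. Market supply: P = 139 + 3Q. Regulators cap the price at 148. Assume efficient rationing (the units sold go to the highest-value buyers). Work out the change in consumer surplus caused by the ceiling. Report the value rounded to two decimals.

Without the control, 164 - 3Q = 139 + 3Q so Q* = 4.1667 and P* = 151.5.
At the ceiling price 148, quantity supplied is (148 - 139)/3 = 3; supply is the short side, so Q = 3 trades at P = 148.
CS goes from (1/2)(4.1667)(12.5) = 26.0417 to 34.5 (computed as (164 - 148)(3) - (1/2)(3)(3)^2), a change of 8.4583.

8.46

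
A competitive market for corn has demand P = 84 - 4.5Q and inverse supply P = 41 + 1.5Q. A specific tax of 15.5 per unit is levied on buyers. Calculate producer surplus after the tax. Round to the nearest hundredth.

Pre-tax equilibrium: 84 - 4.5Q = 41 + 1.5Q gives Q* = 7.1667, P* = 51.75.
A tax on buyers shifts demand down by 15.5: (84 - 15.5) - 4.5Q = 41 + 1.5Q, so Q_t = 4.5833. Buyers pay P_b = 63.375; sellers receive P_s = P_b - 15.5 = 47.875.
Producer surplus is the triangle above supply below P_s: (1/2)(4.5833)(47.875 - 41) = 15.7552.

15.76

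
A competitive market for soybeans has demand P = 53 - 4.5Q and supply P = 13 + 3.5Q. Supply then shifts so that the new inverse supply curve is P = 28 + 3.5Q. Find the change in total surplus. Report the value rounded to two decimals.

-60.94

Initial equilibrium: Q_0 = 5, P_0 = 30.5; CS_0 = (1/2)(5)(22.5) = 56.25, PS_0 = (1/2)(5)(17.5) = 43.75.
New equilibrium: 53 - 4.5Q = 28 + 3.5Q gives Q_1 = 3.125, P_1 = 38.9375; CS_1 = 21.9727, PS_1 = 17.0898.
Change in total surplus = (21.9727 + 17.0898) - (56.25 + 43.75) = -60.9375.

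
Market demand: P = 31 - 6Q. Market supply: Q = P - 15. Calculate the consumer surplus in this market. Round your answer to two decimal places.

15.67

Rewriting supply in inverse form: P = 15 + Q.
Setting demand equal to supply, 16 = 7Q, so Q* = 2.2857 and P* = 17.2857.
CS is the area between the demand curve and P* from 0 to Q*: (1/2)(2.2857)(13.7143) = 15.6735.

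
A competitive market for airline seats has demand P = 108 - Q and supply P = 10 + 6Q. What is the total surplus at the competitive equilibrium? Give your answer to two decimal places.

686.00

Setting demand equal to supply, 98 = 7Q, so Q* = 14 and P* = 94.
Total surplus is the full triangle between the curves from 0 to Q*: (1/2)(14)(108 - 10) = 686.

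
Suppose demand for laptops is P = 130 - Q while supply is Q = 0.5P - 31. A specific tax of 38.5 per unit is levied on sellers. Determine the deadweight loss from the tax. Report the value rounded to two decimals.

247.04

Rewriting supply in inverse form: P = 62 + 2Q.
Without the tax, 130 - Q = 62 + 2Q so Q* = 22.6667 and P* = 107.3333.
With the tax, sellers need 38.5 more per unit: 130 - Q = 62 + 2Q + 38.5, so Q_t = 9.8333. Buyers pay P_b = 120.1667; sellers receive P_s = P_b - 38.5 = 81.6667.
The welfare triangle lost has base Q* - Q_t = 12.8333 and height t = 38.5, so DWL = (1/2)(12.8333)(38.5) = 247.0417.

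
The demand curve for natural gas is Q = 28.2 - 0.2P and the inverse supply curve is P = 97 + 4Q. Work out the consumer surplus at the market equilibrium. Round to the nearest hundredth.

59.75

Rewriting demand in inverse form: P = 141 - 5Q.
Set 141 - 5Q = 97 + 4Q, which gives 44 = 9Q, so Q* = 4.8889 and P* = 141 - 5(4.8889) = 116.5556.
The demand choke price is 141, so CS = (1/2)(Q*)(141 - P*) = (1/2)(4.8889)(24.4444) = 59.7531.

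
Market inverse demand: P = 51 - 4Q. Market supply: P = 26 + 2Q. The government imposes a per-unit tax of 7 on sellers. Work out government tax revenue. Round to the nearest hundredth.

21.00

Without the tax, 51 - 4Q = 26 + 2Q so Q* = 4.1667 and P* = 34.3333.
A tax on sellers shifts supply up by 7: 51 - 4Q = 26 + 2Q + 7, so Q_t = 3. Buyers pay P_b = 39; sellers receive P_s = P_b - 7 = 32.
Revenue is the tax times quantity traded: 7 x 3 = 21.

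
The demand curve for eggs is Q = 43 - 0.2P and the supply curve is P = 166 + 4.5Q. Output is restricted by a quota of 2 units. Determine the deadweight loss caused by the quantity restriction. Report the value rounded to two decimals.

Rewriting demand in inverse form: P = 215 - 5Q.
Unrestricted equilibrium: Q* = (215 - 166)/(5 + 4.5) = 5.1579.
At Q = 2 the demand price is 215 - 5(2) = 205 and the supply price is 166 + 4.5(2) = 175.
Deadweight loss is the triangle between the curves from 2 to 5.1579: (1/2)(205 - 175)(5.1579 - 2) = 47.3684.

47.37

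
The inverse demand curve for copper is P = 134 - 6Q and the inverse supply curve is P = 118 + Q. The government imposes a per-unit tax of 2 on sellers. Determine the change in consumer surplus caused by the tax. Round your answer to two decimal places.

-3.67

Without the tax, 134 - 6Q = 118 + Q so Q* = 2.2857 and P* = 120.2857.
With the tax, sellers need 2 more per unit: 134 - 6Q = 118 + Q + 2, so Q_t = 2. Buyers pay P_b = 122; sellers receive P_s = P_b - 2 = 120.
Consumers lose the trapezoid between P* and P_b out to Q_t plus the triangle from Q_t to Q*: change in CS = 12 - 15.6735 = -3.6735.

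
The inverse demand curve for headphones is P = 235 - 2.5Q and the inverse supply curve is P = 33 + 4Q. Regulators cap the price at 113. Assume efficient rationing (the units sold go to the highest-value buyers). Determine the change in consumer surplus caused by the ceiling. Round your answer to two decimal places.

732.78

Without the control, 235 - 2.5Q = 33 + 4Q so Q* = 31.0769 and P* = 157.3077.
At P = 113, sellers supply (113 - 33)/4 = 20 while buyers want more, so the quantity traded is 20 at price 113.
CS goes from (1/2)(31.0769)(77.6923) = 1207.2189 to 1940 (computed as (235 - 113)(20) - (1/2)(2.5)(20)^2), a change of 732.7811.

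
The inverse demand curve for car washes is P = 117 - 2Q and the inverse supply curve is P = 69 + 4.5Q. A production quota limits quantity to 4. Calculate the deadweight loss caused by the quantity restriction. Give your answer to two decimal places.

37.23

Without the quota, 117 - 2Q = 69 + 4.5Q gives Q* = 7.3846.
At Q = 4 the demand price is 117 - 2(4) = 109 and the supply price is 69 + 4.5(4) = 87.
Deadweight loss is the triangle between the curves from 4 to 7.3846: (1/2)(109 - 87)(7.3846 - 4) = 37.2308.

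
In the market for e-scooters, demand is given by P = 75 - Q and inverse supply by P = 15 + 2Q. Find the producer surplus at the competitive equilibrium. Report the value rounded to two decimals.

Set 75 - Q = 15 + 2Q, which gives 60 = 3Q, so Q* = 20 and P* = 75 - (20) = 55.
Producer surplus is the triangle above supply below P*: (1/2)(20)(55 - 15) = (1/2)(20)(40) = 400.

400.00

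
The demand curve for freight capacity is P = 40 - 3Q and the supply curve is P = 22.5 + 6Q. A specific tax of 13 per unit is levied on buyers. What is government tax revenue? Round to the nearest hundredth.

6.50

Pre-tax equilibrium: 40 - 3Q = 22.5 + 6Q gives Q* = 1.9444, P* = 34.1667.
A tax on buyers shifts demand down by 13: (40 - 13) - 3Q = 22.5 + 6Q, so Q_t = 0.5. Buyers pay P_b = 38.5; sellers receive P_s = P_b - 13 = 25.5.
Tax revenue = t x Q_t = 13 x 0.5 = 6.5.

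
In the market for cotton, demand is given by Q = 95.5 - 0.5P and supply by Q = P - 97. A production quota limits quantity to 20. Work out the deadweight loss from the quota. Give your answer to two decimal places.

Rewriting demand in inverse form: P = 191 - 2Q.
Rewriting supply in inverse form: P = 97 + Q.
Without the quota, 191 - 2Q = 97 + Q gives Q* = 31.3333.
At Q = 20 the demand price is 191 - 2(20) = 151 and the supply price is 97 + (20) = 117.
Deadweight loss is the triangle between the curves from 20 to 31.3333: (1/2)(151 - 117)(31.3333 - 20) = 192.6667.

192.67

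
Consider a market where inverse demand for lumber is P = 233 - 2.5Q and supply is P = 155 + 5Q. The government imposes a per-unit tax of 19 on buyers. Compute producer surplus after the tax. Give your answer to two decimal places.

Without the tax, 233 - 2.5Q = 155 + 5Q so Q* = 10.4 and P* = 207.
With the tax, buyers' net willingness to pay falls by 19: (233 - 19) - 2.5Q = 155 + 5Q, so Q_t = 7.8667. Buyers pay P_b = 213.3333; sellers receive P_s = P_b - 19 = 194.3333.
PS = (1/2)(Q_t)(P_s - 155) = (1/2)(7.8667)(39.3333) = 154.7111.

154.71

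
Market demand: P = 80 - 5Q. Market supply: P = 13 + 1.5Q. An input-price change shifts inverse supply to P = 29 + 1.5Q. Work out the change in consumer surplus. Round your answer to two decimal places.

Initial equilibrium: Q_0 = 10.3077, P_0 = 28.4615; CS_0 = (1/2)(10.3077)(51.5385) = 265.6213, PS_0 = (1/2)(10.3077)(15.4615) = 79.6864.
New equilibrium: 80 - 5Q = 29 + 1.5Q gives Q_1 = 7.8462, P_1 = 40.7692; CS_1 = 153.9053, PS_1 = 46.1716.
Change in consumer surplus = 153.9053 - 265.6213 = -111.716.

-111.72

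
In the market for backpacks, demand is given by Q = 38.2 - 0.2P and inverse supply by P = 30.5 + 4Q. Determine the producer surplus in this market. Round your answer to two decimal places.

Rewriting demand in inverse form: P = 191 - 5Q.
Set 191 - 5Q = 30.5 + 4Q, which gives 160.5 = 9Q, so Q* = 17.8333 and P* = 191 - 5(17.8333) = 101.8333.
PS is the area between P* and the supply curve from 0 to Q*: (1/2)(17.8333)(71.3333) = 636.0556.

636.06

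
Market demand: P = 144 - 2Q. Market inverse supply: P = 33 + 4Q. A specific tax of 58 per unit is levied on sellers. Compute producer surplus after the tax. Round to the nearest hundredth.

156.06

Without the tax, 144 - 2Q = 33 + 4Q so Q* = 18.5 and P* = 107.
A tax on sellers shifts supply up by 58: 144 - 2Q = 33 + 4Q + 58, so Q_t = 8.8333. Buyers pay P_b = 126.3333; sellers receive P_s = P_b - 58 = 68.3333.
PS = (1/2)(Q_t)(P_s - 33) = (1/2)(8.8333)(35.3333) = 156.0556.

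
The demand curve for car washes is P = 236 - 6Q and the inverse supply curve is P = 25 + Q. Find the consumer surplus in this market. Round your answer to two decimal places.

Setting demand equal to supply, 211 = 7Q, so Q* = 30.1429 and P* = 55.1429.
The demand choke price is 236, so CS = (1/2)(Q*)(236 - P*) = (1/2)(30.1429)(180.8571) = 2725.7755.

2725.78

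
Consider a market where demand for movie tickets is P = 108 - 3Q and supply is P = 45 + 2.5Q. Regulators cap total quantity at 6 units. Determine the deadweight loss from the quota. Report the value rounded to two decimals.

81.82

Unrestricted equilibrium: Q* = (108 - 45)/(3 + 2.5) = 11.4545.
At Q = 6 the demand price is 108 - 3(6) = 90 and the supply price is 45 + 2.5(6) = 60.
Deadweight loss is the triangle between the curves from 6 to 11.4545: (1/2)(90 - 60)(11.4545 - 6) = 81.8182.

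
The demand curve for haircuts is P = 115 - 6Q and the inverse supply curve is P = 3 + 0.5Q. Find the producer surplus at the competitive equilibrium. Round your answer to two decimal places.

74.22

Equilibrium: 115 - 6Q = 3 + 0.5Q, so Q* = 17.2308 and P* = 11.6154.
The supply curve's price intercept is 3, so PS = (1/2)(Q*)(P* - 3) = (1/2)(17.2308)(8.6154) = 74.2249.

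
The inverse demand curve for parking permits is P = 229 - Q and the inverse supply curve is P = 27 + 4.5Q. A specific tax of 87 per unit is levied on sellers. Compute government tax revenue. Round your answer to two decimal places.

Without the tax, 229 - Q = 27 + 4.5Q so Q* = 36.7273 and P* = 192.2727.
A tax on sellers shifts supply up by 87: 229 - Q = 27 + 4.5Q + 87, so Q_t = 20.9091. Buyers pay P_b = 208.0909; sellers receive P_s = P_b - 87 = 121.0909.
Tax revenue = t x Q_t = 87 x 20.9091 = 1819.0909.

1819.09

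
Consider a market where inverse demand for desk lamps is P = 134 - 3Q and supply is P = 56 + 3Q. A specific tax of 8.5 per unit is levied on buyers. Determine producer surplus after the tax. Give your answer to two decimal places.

Without the tax, 134 - 3Q = 56 + 3Q so Q* = 13 and P* = 95.
With the tax, buyers' net willingness to pay falls by 8.5: (134 - 8.5) - 3Q = 56 + 3Q, so Q_t = 11.5833. Buyers pay P_b = 99.25; sellers receive P_s = P_b - 8.5 = 90.75.
PS = (1/2)(Q_t)(P_s - 56) = (1/2)(11.5833)(34.75) = 201.2604.

201.26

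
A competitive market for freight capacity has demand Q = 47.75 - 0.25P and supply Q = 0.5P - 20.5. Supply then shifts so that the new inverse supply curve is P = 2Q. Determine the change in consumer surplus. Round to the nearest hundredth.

Rewriting demand in inverse form: P = 191 - 4Q.
Rewriting supply in inverse form: P = 41 + 2Q.
Initial equilibrium: Q_0 = 25, P_0 = 91; CS_0 = (1/2)(25)(100) = 1250, PS_0 = (1/2)(25)(50) = 625.
New equilibrium: 191 - 4Q = 2Q gives Q_1 = 31.8333, P_1 = 63.6667; CS_1 = 2026.7222, PS_1 = 1013.3611.
Change in consumer surplus = 2026.7222 - 1250 = 776.7222.

776.72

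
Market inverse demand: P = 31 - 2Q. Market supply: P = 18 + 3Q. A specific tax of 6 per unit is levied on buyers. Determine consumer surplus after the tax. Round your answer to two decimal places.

Without the tax, 31 - 2Q = 18 + 3Q so Q* = 2.6 and P* = 25.8.
A tax on buyers shifts demand down by 6: (31 - 6) - 2Q = 18 + 3Q, so Q_t = 1.4. Buyers pay P_b = 28.2; sellers receive P_s = P_b - 6 = 22.2.
Consumer surplus is the triangle under demand above P_b: (1/2)(1.4)(31 - 28.2) = 1.96.

1.96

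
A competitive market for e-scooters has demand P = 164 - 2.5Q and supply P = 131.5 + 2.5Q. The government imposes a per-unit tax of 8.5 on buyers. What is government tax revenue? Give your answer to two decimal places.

Pre-tax equilibrium: 164 - 2.5Q = 131.5 + 2.5Q gives Q* = 6.5, P* = 147.75.
With the tax, buyers' net willingness to pay falls by 8.5: (164 - 8.5) - 2.5Q = 131.5 + 2.5Q, so Q_t = 4.8. Buyers pay P_b = 152; sellers receive P_s = P_b - 8.5 = 143.5.
Tax revenue = t x Q_t = 8.5 x 4.8 = 40.8.

40.80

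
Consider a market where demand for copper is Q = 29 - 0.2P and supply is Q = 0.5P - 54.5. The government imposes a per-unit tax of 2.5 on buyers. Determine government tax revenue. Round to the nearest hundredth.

11.96

Rewriting demand in inverse form: P = 145 - 5Q.
Rewriting supply in inverse form: P = 109 + 2Q.
Pre-tax equilibrium: 145 - 5Q = 109 + 2Q gives Q* = 5.1429, P* = 119.2857.
A tax on buyers shifts demand down by 2.5: (145 - 2.5) - 5Q = 109 + 2Q, so Q_t = 4.7857. Buyers pay P_b = 121.0714; sellers receive P_s = P_b - 2.5 = 118.5714.
Revenue is the tax times quantity traded: 2.5 x 4.7857 = 11.9643.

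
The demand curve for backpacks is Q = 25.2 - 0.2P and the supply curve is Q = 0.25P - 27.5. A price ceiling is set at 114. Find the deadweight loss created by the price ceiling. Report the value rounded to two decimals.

Rewriting demand in inverse form: P = 126 - 5Q.
Rewriting supply in inverse form: P = 110 + 4Q.
Without the control, 126 - 5Q = 110 + 4Q so Q* = 1.7778 and P* = 117.1111.
At P = 114, sellers supply (114 - 110)/4 = 1 while buyers want more, so the quantity traded is 1 at price 114.
At Q = 1 the demand price is 121 and the supply price is 114. Deadweight loss is the triangle between the curves from 1 to 1.7778: (1/2)(121 - 114)(1.7778 - 1) = 2.7222.

2.72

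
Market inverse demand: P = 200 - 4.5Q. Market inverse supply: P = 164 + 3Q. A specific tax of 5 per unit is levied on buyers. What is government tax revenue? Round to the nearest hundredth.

20.67

Pre-tax equilibrium: 200 - 4.5Q = 164 + 3Q gives Q* = 4.8, P* = 178.4.
A tax on buyers shifts demand down by 5: (200 - 5) - 4.5Q = 164 + 3Q, so Q_t = 4.1333. Buyers pay P_b = 181.4; sellers receive P_s = P_b - 5 = 176.4.
Revenue is the tax times quantity traded: 5 x 4.1333 = 20.6667.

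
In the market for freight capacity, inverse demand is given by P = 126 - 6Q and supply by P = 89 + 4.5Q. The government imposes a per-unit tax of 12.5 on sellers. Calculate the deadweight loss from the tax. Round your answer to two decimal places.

7.44

Pre-tax equilibrium: 126 - 6Q = 89 + 4.5Q gives Q* = 3.5238, P* = 104.8571.
With the tax, sellers need 12.5 more per unit: 126 - 6Q = 89 + 4.5Q + 12.5, so Q_t = 2.3333. Buyers pay P_b = 112; sellers receive P_s = P_b - 12.5 = 99.5.
Deadweight loss is the triangle between the curves from Q_t to Q*: (1/2)(3.5238 - 2.3333)(12.5) = 7.4405.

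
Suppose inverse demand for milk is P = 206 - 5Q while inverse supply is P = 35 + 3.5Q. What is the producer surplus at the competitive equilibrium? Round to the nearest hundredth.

Equilibrium: 206 - 5Q = 35 + 3.5Q, so Q* = 20.1176 and P* = 105.4118.
Producer surplus is the triangle above supply below P*: (1/2)(20.1176)(105.4118 - 35) = (1/2)(20.1176)(70.4118) = 708.2595.

708.26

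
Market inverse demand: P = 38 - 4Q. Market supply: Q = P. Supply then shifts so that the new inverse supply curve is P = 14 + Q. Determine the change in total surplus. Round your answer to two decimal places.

Rewriting supply in inverse form: P = Q.
Initial equilibrium: Q_0 = 7.6, P_0 = 7.6; CS_0 = (1/2)(7.6)(30.4) = 115.52, PS_0 = (1/2)(7.6)(7.6) = 28.88.
New equilibrium: 38 - 4Q = 14 + Q gives Q_1 = 4.8, P_1 = 18.8; CS_1 = 46.08, PS_1 = 11.52.
Change in total surplus = (46.08 + 11.52) - (115.52 + 28.88) = -86.8.

-86.80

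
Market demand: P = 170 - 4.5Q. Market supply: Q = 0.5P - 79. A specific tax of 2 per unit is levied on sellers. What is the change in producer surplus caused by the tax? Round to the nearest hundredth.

Rewriting supply in inverse form: P = 158 + 2Q.
Without the tax, 170 - 4.5Q = 158 + 2Q so Q* = 1.8462 and P* = 161.6923.
A tax on sellers shifts supply up by 2: 170 - 4.5Q = 158 + 2Q + 2, so Q_t = 1.5385. Buyers pay P_b = 163.0769; sellers receive P_s = P_b - 2 = 161.0769.
PS falls from (1/2)(1.8462)(3.6923) = 3.4083 to (1/2)(1.5385)(3.0769) = 2.3669, a change of -1.0414.

-1.04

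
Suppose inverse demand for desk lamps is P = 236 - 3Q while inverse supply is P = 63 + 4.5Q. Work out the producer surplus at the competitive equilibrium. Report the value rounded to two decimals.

1197.16

Setting demand equal to supply, 173 = 7.5Q, so Q* = 23.0667 and P* = 166.8.
Producer surplus is the triangle above supply below P*: (1/2)(23.0667)(166.8 - 63) = (1/2)(23.0667)(103.8) = 1197.16.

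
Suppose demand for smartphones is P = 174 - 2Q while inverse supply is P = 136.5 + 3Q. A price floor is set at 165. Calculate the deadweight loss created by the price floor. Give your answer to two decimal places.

22.50

Free-market equilibrium: 174 - 2Q = 136.5 + 3Q gives Q* = 7.5, P* = 159.
At the floor price 165, quantity demanded is (174 - 165)/2 = 4.5; demand is the short side, so Q = 4.5 trades at P = 165.
The lost-trades triangle has base Q* - 4.5 = 3 and height equal to the gap between the curves at Q = 4.5, which is 165 - 150 = 15. DWL = (1/2)(3)(15) = 22.5.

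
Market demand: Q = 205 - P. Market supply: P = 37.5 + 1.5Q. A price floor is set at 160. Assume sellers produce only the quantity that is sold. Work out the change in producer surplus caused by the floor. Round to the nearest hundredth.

Rewriting demand in inverse form: P = 205 - Q.
Free-market equilibrium: 205 - Q = 37.5 + 1.5Q gives Q* = 67, P* = 138.
At P = 160, buyers demand (205 - 160)/1 = 45 while sellers would supply more, so the quantity traded is 45 at price 160.
PS goes from (1/2)(67)(100.5) = 3366.75 to 3993.75 (computed as (160 - 37.5)(45) - (1/2)(1.5)(45)^2), a change of 627.

627.00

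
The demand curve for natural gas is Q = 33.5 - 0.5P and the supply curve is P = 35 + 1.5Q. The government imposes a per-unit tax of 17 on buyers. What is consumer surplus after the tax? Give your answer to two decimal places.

18.37

Rewriting demand in inverse form: P = 67 - 2Q.
Without the tax, 67 - 2Q = 35 + 1.5Q so Q* = 9.1429 and P* = 48.7143.
A tax on buyers shifts demand down by 17: (67 - 17) - 2Q = 35 + 1.5Q, so Q_t = 4.2857. Buyers pay P_b = 58.4286; sellers receive P_s = P_b - 17 = 41.4286.
CS = (1/2)(Q_t)(67 - P_b) = (1/2)(4.2857)(8.5714) = 18.3673.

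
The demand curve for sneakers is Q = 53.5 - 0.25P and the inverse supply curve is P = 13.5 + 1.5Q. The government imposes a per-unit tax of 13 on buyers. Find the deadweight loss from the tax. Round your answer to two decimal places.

Rewriting demand in inverse form: P = 214 - 4Q.
Pre-tax equilibrium: 214 - 4Q = 13.5 + 1.5Q gives Q* = 36.4545, P* = 68.1818.
With the tax, buyers' net willingness to pay falls by 13: (214 - 13) - 4Q = 13.5 + 1.5Q, so Q_t = 34.0909. Buyers pay P_b = 77.6364; sellers receive P_s = P_b - 13 = 64.6364.
Deadweight loss is the triangle between the curves from Q_t to Q*: (1/2)(36.4545 - 34.0909)(13) = 15.3636.

15.36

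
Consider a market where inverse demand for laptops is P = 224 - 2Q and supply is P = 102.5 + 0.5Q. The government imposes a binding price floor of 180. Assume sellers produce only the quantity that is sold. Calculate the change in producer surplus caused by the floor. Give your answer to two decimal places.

Free-market equilibrium: 224 - 2Q = 102.5 + 0.5Q gives Q* = 48.6, P* = 126.8.
At the floor price 180, quantity demanded is (224 - 180)/2 = 22; demand is the short side, so Q = 22 trades at P = 180.
PS goes from (1/2)(48.6)(24.3) = 590.49 to 1584 (computed as (180 - 102.5)(22) - (1/2)(0.5)(22)^2), a change of 993.51.

993.51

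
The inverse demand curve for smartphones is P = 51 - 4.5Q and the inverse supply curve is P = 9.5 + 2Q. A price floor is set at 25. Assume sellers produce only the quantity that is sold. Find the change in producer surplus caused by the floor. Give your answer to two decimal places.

Free-market equilibrium: 51 - 4.5Q = 9.5 + 2Q gives Q* = 6.3846, P* = 22.2692.
At the floor price 25, quantity demanded is (51 - 25)/4.5 = 5.7778; demand is the short side, so Q = 5.7778 trades at P = 25.
PS goes from (1/2)(6.3846)(12.7692) = 40.7633 to 56.1728 (computed as (25 - 9.5)(5.7778) - (1/2)(2)(5.7778)^2), a change of 15.4095.

15.41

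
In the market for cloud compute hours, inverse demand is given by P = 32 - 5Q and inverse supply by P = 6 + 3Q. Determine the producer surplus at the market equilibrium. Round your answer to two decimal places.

15.84

Setting demand equal to supply, 26 = 8Q, so Q* = 3.25 and P* = 15.75.
Producer surplus is the triangle above supply below P*: (1/2)(3.25)(15.75 - 6) = (1/2)(3.25)(9.75) = 15.8438.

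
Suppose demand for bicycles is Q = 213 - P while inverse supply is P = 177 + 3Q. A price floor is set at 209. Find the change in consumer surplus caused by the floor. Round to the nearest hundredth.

-32.50

Rewriting demand in inverse form: P = 213 - Q.
Free-market equilibrium: 213 - Q = 177 + 3Q gives Q* = 9, P* = 204.
At P = 209, buyers demand (213 - 209)/1 = 4 while sellers would supply more, so the quantity traded is 4 at price 209.
CS goes from (1/2)(9)(9) = 40.5 to 8 (computed as (213 - 209)(4) - (1/2)(1)(4)^2), a change of -32.5.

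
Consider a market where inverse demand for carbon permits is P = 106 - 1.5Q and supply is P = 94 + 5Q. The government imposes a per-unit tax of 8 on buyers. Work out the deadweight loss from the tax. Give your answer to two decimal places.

4.92

Without the tax, 106 - 1.5Q = 94 + 5Q so Q* = 1.8462 and P* = 103.2308.
With the tax, buyers' net willingness to pay falls by 8: (106 - 8) - 1.5Q = 94 + 5Q, so Q_t = 0.6154. Buyers pay P_b = 105.0769; sellers receive P_s = P_b - 8 = 97.0769.
The welfare triangle lost has base Q* - Q_t = 1.2308 and height t = 8, so DWL = (1/2)(1.2308)(8) = 4.9231.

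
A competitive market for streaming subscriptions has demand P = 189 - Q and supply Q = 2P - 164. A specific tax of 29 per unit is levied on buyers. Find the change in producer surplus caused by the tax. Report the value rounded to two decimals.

-596.11

Rewriting supply in inverse form: P = 82 + 0.5Q.
Pre-tax equilibrium: 189 - Q = 82 + 0.5Q gives Q* = 71.3333, P* = 117.6667.
With the tax, buyers' net willingness to pay falls by 29: (189 - 29) - Q = 82 + 0.5Q, so Q_t = 52. Buyers pay P_b = 137; sellers receive P_s = P_b - 29 = 108.
Producers lose the trapezoid between P_s and P* out to Q_t plus the triangle from Q_t to Q*: change in PS = 676 - 1272.1111 = -596.1111.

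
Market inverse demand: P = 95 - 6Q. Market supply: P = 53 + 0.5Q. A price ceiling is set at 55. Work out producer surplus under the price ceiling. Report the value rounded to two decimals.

4.00

Without the control, 95 - 6Q = 53 + 0.5Q so Q* = 6.4615 and P* = 56.2308.
At P = 55, sellers supply (55 - 53)/0.5 = 4 while buyers want more, so the quantity traded is 4 at price 55.
PS is the triangle above supply below 55: (1/2)(4)(55 - 53) = 4.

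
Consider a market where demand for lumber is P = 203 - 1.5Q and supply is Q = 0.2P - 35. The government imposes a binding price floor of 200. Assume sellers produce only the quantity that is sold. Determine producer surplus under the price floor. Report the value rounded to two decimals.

40.00

Rewriting supply in inverse form: P = 175 + 5Q.
Free-market equilibrium: 203 - 1.5Q = 175 + 5Q gives Q* = 4.3077, P* = 196.5385.
At P = 200, buyers demand (203 - 200)/1.5 = 2 while sellers would supply more, so the quantity traded is 2 at price 200.
The supply price at Q = 2 is 185. PS is the trapezoid between 200 and supply over [0, 2]: (1/2)[(200 - 175) + (200 - 185)](2) = 40.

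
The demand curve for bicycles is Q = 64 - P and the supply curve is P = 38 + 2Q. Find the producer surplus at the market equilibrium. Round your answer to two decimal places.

Rewriting demand in inverse form: P = 64 - Q.
Equilibrium: 64 - Q = 38 + 2Q, so Q* = 8.6667 and P* = 55.3333.
Producer surplus is the triangle above supply below P*: (1/2)(8.6667)(55.3333 - 38) = (1/2)(8.6667)(17.3333) = 75.1111.

75.11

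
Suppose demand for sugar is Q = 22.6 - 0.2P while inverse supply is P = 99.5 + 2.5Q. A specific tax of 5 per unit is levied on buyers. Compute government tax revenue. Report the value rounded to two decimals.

Rewriting demand in inverse form: P = 113 - 5Q.
Pre-tax equilibrium: 113 - 5Q = 99.5 + 2.5Q gives Q* = 1.8, P* = 104.
A tax on buyers shifts demand down by 5: (113 - 5) - 5Q = 99.5 + 2.5Q, so Q_t = 1.1333. Buyers pay P_b = 107.3333; sellers receive P_s = P_b - 5 = 102.3333.
Tax revenue = t x Q_t = 5 x 1.1333 = 5.6667.

5.67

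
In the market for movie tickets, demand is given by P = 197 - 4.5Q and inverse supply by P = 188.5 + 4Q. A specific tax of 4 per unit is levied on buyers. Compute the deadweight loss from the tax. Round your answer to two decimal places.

Without the tax, 197 - 4.5Q = 188.5 + 4Q so Q* = 1 and P* = 192.5.
A tax on buyers shifts demand down by 4: (197 - 4) - 4.5Q = 188.5 + 4Q, so Q_t = 0.5294. Buyers pay P_b = 194.6176; sellers receive P_s = P_b - 4 = 190.6176.
The welfare triangle lost has base Q* - Q_t = 0.4706 and height t = 4, so DWL = (1/2)(0.4706)(4) = 0.9412.

0.94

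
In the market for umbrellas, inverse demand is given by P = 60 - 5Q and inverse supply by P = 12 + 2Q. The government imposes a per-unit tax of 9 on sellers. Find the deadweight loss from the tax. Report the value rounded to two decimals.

Without the tax, 60 - 5Q = 12 + 2Q so Q* = 6.8571 and P* = 25.7143.
A tax on sellers shifts supply up by 9: 60 - 5Q = 12 + 2Q + 9, so Q_t = 5.5714. Buyers pay P_b = 32.1429; sellers receive P_s = P_b - 9 = 23.1429.
Deadweight loss is the triangle between the curves from Q_t to Q*: (1/2)(6.8571 - 5.5714)(9) = 5.7857.

5.79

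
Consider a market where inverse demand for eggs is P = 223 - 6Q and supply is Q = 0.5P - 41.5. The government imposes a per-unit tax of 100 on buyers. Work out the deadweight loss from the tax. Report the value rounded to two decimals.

625.00

Rewriting supply in inverse form: P = 83 + 2Q.
Without the tax, 223 - 6Q = 83 + 2Q so Q* = 17.5 and P* = 118.
A tax on buyers shifts demand down by 100: (223 - 100) - 6Q = 83 + 2Q, so Q_t = 5. Buyers pay P_b = 193; sellers receive P_s = P_b - 100 = 93.
Deadweight loss is the triangle between the curves from Q_t to Q*: (1/2)(17.5 - 5)(100) = 625.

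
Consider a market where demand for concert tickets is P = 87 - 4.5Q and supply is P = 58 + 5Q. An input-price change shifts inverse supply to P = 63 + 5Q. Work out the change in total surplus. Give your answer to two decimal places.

-13.95

Initial equilibrium: Q_0 = 3.0526, P_0 = 73.2632; CS_0 = (1/2)(3.0526)(13.7368) = 20.9668, PS_0 = (1/2)(3.0526)(15.2632) = 23.2964.
New equilibrium: 87 - 4.5Q = 63 + 5Q gives Q_1 = 2.5263, P_1 = 75.6316; CS_1 = 14.3601, PS_1 = 15.9557.
Change in total surplus = (14.3601 + 15.9557) - (20.9668 + 23.2964) = -13.9474.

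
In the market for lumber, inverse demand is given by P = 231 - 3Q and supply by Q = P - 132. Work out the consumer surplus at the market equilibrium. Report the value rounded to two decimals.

Rewriting supply in inverse form: P = 132 + Q.
Equilibrium: 231 - 3Q = 132 + Q, so Q* = 24.75 and P* = 156.75.
Consumer surplus is the triangle under demand above P*: (1/2)(24.75)(231 - 156.75) = (1/2)(24.75)(74.25) = 918.8438.

918.84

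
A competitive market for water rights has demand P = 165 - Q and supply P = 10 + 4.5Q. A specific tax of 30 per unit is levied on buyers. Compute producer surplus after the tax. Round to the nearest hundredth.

Pre-tax equilibrium: 165 - Q = 10 + 4.5Q gives Q* = 28.1818, P* = 136.8182.
A tax on buyers shifts demand down by 30: (165 - 30) - Q = 10 + 4.5Q, so Q_t = 22.7273. Buyers pay P_b = 142.2727; sellers receive P_s = P_b - 30 = 112.2727.
PS = (1/2)(Q_t)(P_s - 10) = (1/2)(22.7273)(102.2727) = 1162.1901.

1162.19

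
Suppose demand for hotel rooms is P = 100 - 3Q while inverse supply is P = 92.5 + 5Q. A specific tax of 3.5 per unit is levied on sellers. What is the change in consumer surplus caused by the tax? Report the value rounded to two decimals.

Pre-tax equilibrium: 100 - 3Q = 92.5 + 5Q gives Q* = 0.9375, P* = 97.1875.
With the tax, sellers need 3.5 more per unit: 100 - 3Q = 92.5 + 5Q + 3.5, so Q_t = 0.5. Buyers pay P_b = 98.5; sellers receive P_s = P_b - 3.5 = 95.
CS falls from (1/2)(0.9375)(2.8125) = 1.3184 to (1/2)(0.5)(1.5) = 0.375, a change of -0.9434.

-0.94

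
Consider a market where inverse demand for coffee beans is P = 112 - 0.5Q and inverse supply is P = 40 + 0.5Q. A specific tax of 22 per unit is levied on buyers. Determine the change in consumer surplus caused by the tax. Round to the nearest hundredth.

Without the tax, 112 - 0.5Q = 40 + 0.5Q so Q* = 72 and P* = 76.
A tax on buyers shifts demand down by 22: (112 - 22) - 0.5Q = 40 + 0.5Q, so Q_t = 50. Buyers pay P_b = 87; sellers receive P_s = P_b - 22 = 65.
CS falls from (1/2)(72)(36) = 1296 to (1/2)(50)(25) = 625, a change of -671.

-671.00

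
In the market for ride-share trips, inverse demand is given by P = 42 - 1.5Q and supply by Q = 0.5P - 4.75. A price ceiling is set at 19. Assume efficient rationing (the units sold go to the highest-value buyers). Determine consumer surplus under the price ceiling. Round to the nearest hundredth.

92.33

Rewriting supply in inverse form: P = 9.5 + 2Q.
Free-market equilibrium: 42 - 1.5Q = 9.5 + 2Q gives Q* = 9.2857, P* = 28.0714.
At the ceiling price 19, quantity supplied is (19 - 9.5)/2 = 4.75; supply is the short side, so Q = 4.75 trades at P = 19.
The demand price at Q = 4.75 is 34.875. CS is the trapezoid between demand and 19 over [0, 4.75]: (1/2)[(42 - 19) + (34.875 - 19)](4.75) = 92.3281.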